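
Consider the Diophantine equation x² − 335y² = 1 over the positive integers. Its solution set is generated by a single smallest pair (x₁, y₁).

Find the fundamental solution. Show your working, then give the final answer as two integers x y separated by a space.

[18; 3,3,3,36] for √335; ℓ=4 ⇒ convergent index 3
a_0=18:  p_0=18·1+0=18,  q_0=18·0+1=1
a_1=3:  p_1=3·18+1=55,  q_1=3·1+0=3
a_2=3:  p_2=3·55+18=183,  q_2=3·3+1=10
a_3=3:  p_3=3·183+55=604,  q_3=3·10+3=33
(x₁, y₁) = (604, 33);  604² − 335·33² = 1 ✓

604 33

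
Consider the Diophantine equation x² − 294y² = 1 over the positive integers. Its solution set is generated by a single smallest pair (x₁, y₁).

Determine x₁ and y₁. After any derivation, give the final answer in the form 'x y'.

√294 = [17; 6,1,4,1,6,34, …], period ℓ=6 (even) → k=5
k=0  a_k=17  p_k/q_k = 17/1
k=1  a_k=6  p_k/q_k = 103/6
…
k=4  a_k=1  p_k/q_k = 703/41
k=5  a_k=6  p_k/q_k = 4801/280
fundamental: x₁=4801, y₁=280  (since 23049601 − 294·78400 = 1)

4801 280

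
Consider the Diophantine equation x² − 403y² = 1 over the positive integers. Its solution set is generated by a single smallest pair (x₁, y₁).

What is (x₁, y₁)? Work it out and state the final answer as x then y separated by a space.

d=403: √d = [20; 13,2,1,3,1,3,1,2,13,40] (ℓ=10, even), read p_9/q_9
k=0  a_k=20  p_k/q_k = 20/1
…
k=4  a_k=3  p_k/q_k = 2951/147
…
k=6  a_k=3  p_k/q_k = 14213/708
…
k=8  a_k=2  p_k/q_k = 50147/2498
k=9  a_k=13  p_k/q_k = 669878/33369
(x₁, y₁) = (669878, 33369);  669878² − 403·33369² = 1 ✓

669878 33369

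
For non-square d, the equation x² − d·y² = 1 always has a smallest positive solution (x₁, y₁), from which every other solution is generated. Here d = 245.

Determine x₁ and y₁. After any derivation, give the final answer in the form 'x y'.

51841 3312

d=245: √d = [15; 1,1,1,7,6,7,1,1,1,30] (ℓ=10, even), read p_9/q_9
step 0: (15, 1)  from 15·(1,0) + (0,1)
step 1: (16, 1)  from 1·(15,1) + (1,0)
…
step 3: (47, 3)  from 1·(31,2) + (16,1)
step 4: (360, 23)  from 7·(47,3) + (31,2)
step 5: (2207, 141)  from 6·(360,23) + (47,3)
…
step 7: (18016, 1151)  from 1·(15809,1010) + (2207,141)
step 8: (33825, 2161)  from 1·(18016,1151) + (15809,1010)
step 9: (51841, 3312)  from 1·(33825,2161) + (18016,1151)
→ (51841, 3312).  Check: 51841²=2687489281, 245·3312²=2687489280, difference 1.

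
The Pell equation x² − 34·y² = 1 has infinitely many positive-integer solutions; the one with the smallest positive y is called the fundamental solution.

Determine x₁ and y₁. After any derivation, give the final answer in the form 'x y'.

√34 → a₀=5, period (1,4,1,10); ℓ=4 even so k=3
step 0: (5, 1)  from 5·(1,0) + (0,1)
…
step 2: (29, 5)  from 4·(6,1) + (5,1)
step 3: (35, 6)  from 1·(29,5) + (6,1)
→ (35, 6).  Check: 35²=1225, 34·6²=1224, difference 1.

35 6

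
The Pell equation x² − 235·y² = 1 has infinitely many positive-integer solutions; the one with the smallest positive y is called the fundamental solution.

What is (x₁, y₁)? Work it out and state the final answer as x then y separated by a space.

√235 → a₀=15, period (3,30); ℓ=2 even so k=1
a_0=15:  p_0=15·1+0=15,  q_0=15·0+1=1
a_1=3:  p_1=3·15+1=46,  q_1=3·1+0=3
→ (46, 3).  Check: 46²=2116, 235·3²=2115, difference 1.

46 3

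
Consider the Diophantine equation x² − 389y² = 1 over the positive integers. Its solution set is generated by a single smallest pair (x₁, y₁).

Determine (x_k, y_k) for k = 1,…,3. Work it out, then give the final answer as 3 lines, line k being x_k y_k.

3287049 166660
21609382256801 1095639172680
142062196675667653449 7202839293837075980

d=389: √d = [19; 1,2,1,1,1,1,2,1,38] (ℓ=9, odd), read p_17/q_17
a_0=19:  p_0=19·1+0=19,  q_0=19·0+1=1
a_1=1:  p_1=1·19+1=20,  q_1=1·1+0=1
…
a_3=1:  p_3=1·59+20=79,  q_3=1·3+1=4
a_4=1:  p_4=1·79+59=138,  q_4=1·4+3=7
…
a_8=1:  p_8=1·927+355=1282,  q_8=1·47+18=65
a_9=38:  p_9=38·1282+927=49643,  q_9=38·65+47=2517
a_10=1:  p_10=1·49643+1282=50925,  q_10=1·2517+65=2582
a_11=2:  p_11=2·50925+49643=151493,  q_11=2·2582+2517=7681
a_12=1:  p_12=1·151493+50925=202418,  q_12=1·7681+2582=10263
a_13=1:  p_13=1·202418+151493=353911,  q_13=1·10263+7681=17944
a_14=1:  p_14=1·353911+202418=556329,  q_14=1·17944+10263=28207
a_15=1:  p_15=1·556329+353911=910240,  q_15=1·28207+17944=46151
a_16=2:  p_16=2·910240+556329=2376809,  q_16=2·46151+28207=120509
a_17=1:  p_17=1·2376809+910240=3287049,  q_17=1·120509+46151=166660
→ (3287049, 166660).  Check: 3287049²=10804691128401, 389·166660²=10804691128400, difference 1.
k=2:  x_2 = 3287049·3287049+389·166660·166660 = 21609382256801,  y_2 = 3287049·166660+166660·3287049 = 1095639172680
k=3:  x_3 = 3287049·21609382256801+389·166660·1095639172680 = 142062196675667653449,  y_3 = 3287049·1095639172680+166660·21609382256801 = 7202839293837075980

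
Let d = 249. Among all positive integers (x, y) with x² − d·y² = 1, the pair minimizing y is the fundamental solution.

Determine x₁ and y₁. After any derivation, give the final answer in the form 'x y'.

√249 → a₀=15, period (1,3,1,1,5,…,3,1,30); ℓ=16 even so k=15
i=0: a=15 ⇒ p=15, q=1
i=1: a=1 ⇒ p=16, q=1
…
i=3: a=1 ⇒ p=79, q=5
…
i=6: a=1 ⇒ p=931, q=59
i=7: a=3 ⇒ p=3582, q=227
…
i=9: a=3 ⇒ p=113835, q=7214
i=10: a=1 ⇒ p=150586, q=9543
i=11: a=5 ⇒ p=866765, q=54929
…
i=13: a=1 ⇒ p=1884116, q=119401
i=14: a=3 ⇒ p=6669699, q=422675
i=15: a=1 ⇒ p=8553815, q=542076
(x₁, y₁) = (8553815, 542076);  8553815² − 249·542076² = 1 ✓

8553815 542076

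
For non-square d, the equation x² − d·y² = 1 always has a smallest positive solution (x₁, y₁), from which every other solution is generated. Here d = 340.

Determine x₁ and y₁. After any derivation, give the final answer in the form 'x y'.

√340 = [18; 2,3,1,1,1,…,3,2,36, …], period ℓ=14 (even) → k=13
k=0  a_k=18  p_k/q_k = 18/1
…
k=2  a_k=3  p_k/q_k = 129/7
…
k=7  a_k=8  p_k/q_k = 6509/353
…
k=10  a_k=1  p_k/q_k = 21039/1141
k=11  a_k=1  p_k/q_k = 34813/1888
k=12  a_k=3  p_k/q_k = 125478/6805
k=13  a_k=2  p_k/q_k = 285769/15498
(x₁, y₁) = (285769, 15498);  285769² − 340·15498² = 1 ✓

285769 15498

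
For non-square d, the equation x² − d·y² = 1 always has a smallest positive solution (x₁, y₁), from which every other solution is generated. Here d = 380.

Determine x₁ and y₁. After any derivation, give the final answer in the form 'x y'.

√380 = [19; 2,38, …], period ℓ=2 (even) → k=1
i=0: a=19 ⇒ p=19, q=1
i=1: a=2 ⇒ p=39, q=2
→ (39, 2).  Check: 39²=1521, 380·2²=1520, difference 1.

39 2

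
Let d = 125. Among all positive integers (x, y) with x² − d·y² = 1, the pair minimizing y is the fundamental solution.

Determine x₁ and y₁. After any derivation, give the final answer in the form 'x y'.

930249 83204

[11; 5,1,1,5,22] for √125; ℓ=5 ⇒ convergent index 9
i=0: a=11 ⇒ p=11, q=1
i=1: a=5 ⇒ p=56, q=5
…
i=3: a=1 ⇒ p=123, q=11
…
i=5: a=22 ⇒ p=15127, q=1353
i=6: a=5 ⇒ p=76317, q=6826
…
i=8: a=1 ⇒ p=167761, q=15005
i=9: a=5 ⇒ p=930249, q=83204
(x₁, y₁) = (930249, 83204);  930249² − 125·83204² = 1 ✓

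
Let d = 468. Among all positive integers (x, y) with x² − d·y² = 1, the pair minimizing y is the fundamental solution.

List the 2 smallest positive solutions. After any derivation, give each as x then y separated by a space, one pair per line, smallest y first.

√468 → a₀=21, period (1,1,1,2,1,1,1,42); ℓ=8 even so k=7
i=0: a=21 ⇒ p=21, q=1
…
i=2: a=1 ⇒ p=43, q=2
…
i=4: a=2 ⇒ p=173, q=8
i=5: a=1 ⇒ p=238, q=11
i=6: a=1 ⇒ p=411, q=19
i=7: a=1 ⇒ p=649, q=30
(x₁, y₁) = (649, 30);  649² − 468·30² = 1 ✓
(x_2, y_2) = (649·649 + 468·30·30, 649·30 + 30·649) = (842401, 38940)

649 30
842401 38940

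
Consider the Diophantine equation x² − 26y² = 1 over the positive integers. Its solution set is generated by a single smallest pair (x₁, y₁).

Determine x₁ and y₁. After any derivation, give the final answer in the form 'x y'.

51 10

[5; 10] for √26; ℓ=1 ⇒ convergent index 1
step 0: (5, 1)  from 5·(1,0) + (0,1)
step 1: (51, 10)  from 10·(5,1) + (1,0)
fundamental: x₁=51, y₁=10  (since 2601 − 26·100 = 1)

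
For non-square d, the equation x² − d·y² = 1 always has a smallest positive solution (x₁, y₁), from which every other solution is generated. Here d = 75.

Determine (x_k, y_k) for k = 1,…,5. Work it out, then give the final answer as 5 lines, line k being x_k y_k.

[8; 1,1,1,16] for √75; ℓ=4 ⇒ convergent index 3
a_0=8:  p_0=8·1+0=8,  q_0=8·0+1=1
…
a_2=1:  p_2=1·9+8=17,  q_2=1·1+1=2
a_3=1:  p_3=1·17+9=26,  q_3=1·2+1=3
→ (26, 3).  Check: 26²=676, 75·3²=675, difference 1.
n=2: (26,3)∘(26,3) = (26·26+75·3·3, 26·3+3·26) = (1351,156)
n=3: (1351,156)∘(26,3) = (26·1351+75·3·156, 26·156+3·1351) = (70226,8109)
n=4: (70226,8109)∘(26,3) = (26·70226+75·3·8109, 26·8109+3·70226) = (3650401,421512)
n=5: (3650401,421512)∘(26,3) = (26·3650401+75·3·421512, 26·421512+3·3650401) = (189750626,21910515)

26 3
1351 156
70226 8109
3650401 421512
189750626 21910515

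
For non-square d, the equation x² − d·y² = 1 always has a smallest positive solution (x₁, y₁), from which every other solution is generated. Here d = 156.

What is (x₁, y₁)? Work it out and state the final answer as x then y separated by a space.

d=156: √d = [12; 2,24] (ℓ=2, even), read p_1/q_1
a_0=12:  p_0=12·1+0=12,  q_0=12·0+1=1
a_1=2:  p_1=2·12+1=25,  q_1=2·1+0=2
→ (25, 2).  Check: 25²=625, 156·2²=624, difference 1.

25 2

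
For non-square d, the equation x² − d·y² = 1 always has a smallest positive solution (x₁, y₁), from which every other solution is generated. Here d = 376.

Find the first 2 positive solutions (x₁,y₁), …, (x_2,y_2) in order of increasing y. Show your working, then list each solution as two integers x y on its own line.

[19; 2,1,1,3,1,…,1,2,38] for √376; ℓ=16 ⇒ convergent index 15
a_0=19:  p_0=19·1+0=19,  q_0=19·0+1=1
…
a_2=1:  p_2=1·39+19=58,  q_2=1·2+1=3
…
a_4=3:  p_4=3·97+58=349,  q_4=3·5+3=18
a_5=1:  p_5=1·349+97=446,  q_5=1·18+5=23
a_6=2:  p_6=2·446+349=1241,  q_6=2·23+18=64
a_7=2:  p_7=2·1241+446=2928,  q_7=2·64+23=151
a_8=4:  p_8=4·2928+1241=12953,  q_8=4·151+64=668
a_9=2:  p_9=2·12953+2928=28834,  q_9=2·668+151=1487
a_10=2:  p_10=2·28834+12953=70621,  q_10=2·1487+668=3642
a_11=1:  p_11=1·70621+28834=99455,  q_11=1·3642+1487=5129
a_12=3:  p_12=3·99455+70621=368986,  q_12=3·5129+3642=19029
a_13=1:  p_13=1·368986+99455=468441,  q_13=1·19029+5129=24158
a_14=1:  p_14=1·468441+368986=837427,  q_14=1·24158+19029=43187
a_15=2:  p_15=2·837427+468441=2143295,  q_15=2·43187+24158=110532
(x₁, y₁) = (2143295, 110532);  2143295² − 376·110532² = 1 ✓
n=2: (2143295,110532)∘(2143295,110532) = (2143295·2143295+376·110532·110532, 2143295·110532+110532·2143295) = (9187426914049,473805365880)

2143295 110532
9187426914049 473805365880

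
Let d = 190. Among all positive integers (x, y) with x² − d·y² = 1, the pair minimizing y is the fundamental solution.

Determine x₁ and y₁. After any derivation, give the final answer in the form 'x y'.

52021 3774

√190 → a₀=13, period (1,3,1,1,1,…,3,1,26); ℓ=14 even so k=13
k=0  a_k=13  p_k/q_k = 13/1
…
k=2  a_k=3  p_k/q_k = 55/4
…
k=4  a_k=1  p_k/q_k = 124/9
…
k=7  a_k=2  p_k/q_k = 1213/88
k=8  a_k=2  p_k/q_k = 2936/213
k=9  a_k=1  p_k/q_k = 4149/301
k=10  a_k=1  p_k/q_k = 7085/514
k=11  a_k=1  p_k/q_k = 11234/815
k=12  a_k=3  p_k/q_k = 40787/2959
k=13  a_k=1  p_k/q_k = 52021/3774
(x₁, y₁) = (52021, 3774);  52021² − 190·3774² = 1 ✓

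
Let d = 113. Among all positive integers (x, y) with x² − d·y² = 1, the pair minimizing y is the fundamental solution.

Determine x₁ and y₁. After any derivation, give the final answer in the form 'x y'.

1204353 113296

√113 → a₀=10, period (1,1,1,2,2,1,1,1,20); ℓ=9 odd so k=17
step 0: (10, 1)  from 10·(1,0) + (0,1)
…
step 2: (21, 2)  from 1·(11,1) + (10,1)
step 3: (32, 3)  from 1·(21,2) + (11,1)
…
step 5: (202, 19)  from 2·(85,8) + (32,3)
…
step 7: (489, 46)  from 1·(287,27) + (202,19)
…
step 10: (16785, 1579)  from 1·(16009,1506) + (776,73)
step 11: (32794, 3085)  from 1·(16785,1579) + (16009,1506)
step 12: (49579, 4664)  from 1·(32794,3085) + (16785,1579)
step 13: (131952, 12413)  from 2·(49579,4664) + (32794,3085)
step 14: (313483, 29490)  from 2·(131952,12413) + (49579,4664)
step 15: (445435, 41903)  from 1·(313483,29490) + (131952,12413)
step 16: (758918, 71393)  from 1·(445435,41903) + (313483,29490)
step 17: (1204353, 113296)  from 1·(758918,71393) + (445435,41903)
→ (1204353, 113296).  Check: 1204353²=1450466148609, 113·113296²=1450466148608, difference 1.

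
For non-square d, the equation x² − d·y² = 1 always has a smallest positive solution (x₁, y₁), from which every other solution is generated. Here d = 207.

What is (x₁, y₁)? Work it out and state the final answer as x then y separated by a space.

1151 80

d=207: √d = [14; 2,1,1,2,1,1,2,28] (ℓ=8, even), read p_7/q_7
k=0  a_k=14  p_k/q_k = 14/1
k=1  a_k=2  p_k/q_k = 29/2
k=2  a_k=1  p_k/q_k = 43/3
k=3  a_k=1  p_k/q_k = 72/5
k=4  a_k=2  p_k/q_k = 187/13
…
k=6  a_k=1  p_k/q_k = 446/31
k=7  a_k=2  p_k/q_k = 1151/80
→ (1151, 80).  Check: 1151²=1324801, 207·80²=1324800, difference 1.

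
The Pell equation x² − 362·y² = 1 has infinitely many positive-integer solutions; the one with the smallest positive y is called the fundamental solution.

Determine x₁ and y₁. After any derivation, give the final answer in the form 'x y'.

√362 = [19; 38, …], period ℓ=1 (odd) → k=1
k=0  a_k=19  p_k/q_k = 19/1
k=1  a_k=38  p_k/q_k = 723/38
→ (723, 38).  Check: 723²=522729, 362·38²=522728, difference 1.

723 38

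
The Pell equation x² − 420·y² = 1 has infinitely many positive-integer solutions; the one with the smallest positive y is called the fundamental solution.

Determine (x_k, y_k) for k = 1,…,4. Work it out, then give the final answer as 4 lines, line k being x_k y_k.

√420 = [20; 2,40, …], period ℓ=2 (even) → k=1
a_0=20:  p_0=20·1+0=20,  q_0=20·0+1=1
a_1=2:  p_1=2·20+1=41,  q_1=2·1+0=2
(x₁, y₁) = (41, 2);  41² − 420·2² = 1 ✓
k=2:  x_2 = 41·41+420·2·2 = 3361,  y_2 = 41·2+2·41 = 164
k=3:  x_3 = 41·3361+420·2·164 = 275561,  y_3 = 41·164+2·3361 = 13446
k=4:  x_4 = 41·275561+420·2·13446 = 22592641,  y_4 = 41·13446+2·275561 = 1102408

41 2
3361 164
275561 13446
22592641 1102408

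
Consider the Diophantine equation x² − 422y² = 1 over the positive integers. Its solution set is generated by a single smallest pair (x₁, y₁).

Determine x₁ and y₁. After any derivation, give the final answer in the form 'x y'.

7022501 341850

√422 = [20; 1,1,5,2,1,…,1,1,40, …], period ℓ=14 (even) → k=13
k=0  a_k=20  p_k/q_k = 20/1
…
k=2  a_k=1  p_k/q_k = 41/2
…
k=6  a_k=3  p_k/q_k = 2650/129
…
k=8  a_k=3  p_k/q_k = 163807/7974
k=9  a_k=1  p_k/q_k = 217526/10589
k=10  a_k=2  p_k/q_k = 598859/29152
k=11  a_k=5  p_k/q_k = 3211821/156349
k=12  a_k=1  p_k/q_k = 3810680/185501
k=13  a_k=1  p_k/q_k = 7022501/341850
→ (7022501, 341850).  Check: 7022501²=49315520295001, 422·341850²=49315520295000, difference 1.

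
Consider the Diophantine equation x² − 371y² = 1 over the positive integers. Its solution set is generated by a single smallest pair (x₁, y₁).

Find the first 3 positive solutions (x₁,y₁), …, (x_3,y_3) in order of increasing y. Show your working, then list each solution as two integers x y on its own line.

[19; 3,1,4,1,3,38] for √371; ℓ=6 ⇒ convergent index 5
step 0: (19, 1)  from 19·(1,0) + (0,1)
step 1: (58, 3)  from 3·(19,1) + (1,0)
…
step 3: (366, 19)  from 4·(77,4) + (58,3)
step 4: (443, 23)  from 1·(366,19) + (77,4)
step 5: (1695, 88)  from 3·(443,23) + (366,19)
fundamental: x₁=1695, y₁=88  (since 2873025 − 371·7744 = 1)
(1695+88√371)^2 = 5746049 + 298320√371
(1695+88√371)^3 = 19479104415 + 1011304712√371

1695 88
5746049 298320
19479104415 1011304712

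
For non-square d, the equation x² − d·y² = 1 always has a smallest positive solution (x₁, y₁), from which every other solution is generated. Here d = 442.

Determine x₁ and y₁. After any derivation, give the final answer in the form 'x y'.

√442 → a₀=21, period (42); ℓ=1 odd so k=1
step 0: (21, 1)  from 21·(1,0) + (0,1)
step 1: (883, 42)  from 42·(21,1) + (1,0)
→ (883, 42).  Check: 883²=779689, 442·42²=779688, difference 1.

883 42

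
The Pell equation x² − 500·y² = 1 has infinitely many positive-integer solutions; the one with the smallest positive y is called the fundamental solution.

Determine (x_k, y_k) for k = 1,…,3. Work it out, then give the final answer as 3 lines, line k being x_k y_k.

√500 → a₀=22, period (2,1,3,2,1,…,1,2,44); ℓ=14 even so k=13
k=0  a_k=22  p_k/q_k = 22/1
…
k=4  a_k=2  p_k/q_k = 559/25
…
k=6  a_k=1  p_k/q_k = 1364/61
k=7  a_k=10  p_k/q_k = 14445/646
…
k=9  a_k=1  p_k/q_k = 30254/1353
…
k=11  a_k=3  p_k/q_k = 259205/11592
k=12  a_k=1  p_k/q_k = 335522/15005
k=13  a_k=2  p_k/q_k = 930249/41602
(x₁, y₁) = (930249, 41602);  930249² − 500·41602² = 1 ✓
(x_2, y_2) = (930249·930249 + 500·41602·41602, 930249·41602 + 41602·930249) = (1730726404001, 77400437796)
(x_3, y_3) = (930249·1730726404001 + 500·41602·77400437796, 930249·77400437796 + 41602·1730726404001) = (3220013013190122249, 144003359718540806)

930249 41602
1730726404001 77400437796
3220013013190122249 144003359718540806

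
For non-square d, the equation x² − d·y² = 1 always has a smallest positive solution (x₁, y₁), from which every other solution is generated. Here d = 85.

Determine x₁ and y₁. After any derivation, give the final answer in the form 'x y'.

285769 30996

√85 = [9; 4,1,1,4,18, …], period ℓ=5 (odd) → k=9
i=0: a=9 ⇒ p=9, q=1
…
i=3: a=1 ⇒ p=83, q=9
…
i=5: a=18 ⇒ p=6887, q=747
i=6: a=4 ⇒ p=27926, q=3029
i=7: a=1 ⇒ p=34813, q=3776
i=8: a=1 ⇒ p=62739, q=6805
i=9: a=4 ⇒ p=285769, q=30996
fundamental: x₁=285769, y₁=30996  (since 81663921361 − 85·960752016 = 1)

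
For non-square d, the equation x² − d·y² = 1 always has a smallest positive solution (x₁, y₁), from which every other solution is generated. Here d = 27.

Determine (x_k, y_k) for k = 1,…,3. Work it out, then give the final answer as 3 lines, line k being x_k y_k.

√27 → a₀=5, period (5,10); ℓ=2 even so k=1
i=0: a=5 ⇒ p=5, q=1
i=1: a=5 ⇒ p=26, q=5
fundamental: x₁=26, y₁=5  (since 676 − 27·25 = 1)
(26+5√27)^2 = 1351 + 260√27
(26+5√27)^3 = 70226 + 13515√27

26 5
1351 260
70226 13515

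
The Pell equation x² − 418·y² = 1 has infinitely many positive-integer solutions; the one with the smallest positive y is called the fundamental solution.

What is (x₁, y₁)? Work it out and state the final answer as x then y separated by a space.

33857 1656

[20; 2,4,20,4,2,40] for √418; ℓ=6 ⇒ convergent index 5
step 0: (20, 1)  from 20·(1,0) + (0,1)
step 1: (41, 2)  from 2·(20,1) + (1,0)
…
step 3: (3721, 182)  from 20·(184,9) + (41,2)
step 4: (15068, 737)  from 4·(3721,182) + (184,9)
step 5: (33857, 1656)  from 2·(15068,737) + (3721,182)
→ (33857, 1656).  Check: 33857²=1146296449, 418·1656²=1146296448, difference 1.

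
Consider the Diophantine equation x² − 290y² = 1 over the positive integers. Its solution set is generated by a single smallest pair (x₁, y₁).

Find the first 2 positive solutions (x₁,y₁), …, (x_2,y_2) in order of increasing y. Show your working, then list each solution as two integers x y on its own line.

√290 → a₀=17, period (34); ℓ=1 odd so k=1
k=0  a_k=17  p_k/q_k = 17/1
k=1  a_k=34  p_k/q_k = 579/34
(x₁, y₁) = (579, 34);  579² − 290·34² = 1 ✓
k=2:  x_2 = 579·579+290·34·34 = 670481,  y_2 = 579·34+34·579 = 39372

579 34
670481 39372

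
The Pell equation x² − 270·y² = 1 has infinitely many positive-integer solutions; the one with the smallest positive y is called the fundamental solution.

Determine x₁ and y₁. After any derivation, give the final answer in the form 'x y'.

d=270: √d = [16; 2,3,6,3,2,32] (ℓ=6, even), read p_5/q_5
step 0: (16, 1)  from 16·(1,0) + (0,1)
step 1: (33, 2)  from 2·(16,1) + (1,0)
step 2: (115, 7)  from 3·(33,2) + (16,1)
step 3: (723, 44)  from 6·(115,7) + (33,2)
step 4: (2284, 139)  from 3·(723,44) + (115,7)
step 5: (5291, 322)  from 2·(2284,139) + (723,44)
(x₁, y₁) = (5291, 322);  5291² − 270·322² = 1 ✓

5291 322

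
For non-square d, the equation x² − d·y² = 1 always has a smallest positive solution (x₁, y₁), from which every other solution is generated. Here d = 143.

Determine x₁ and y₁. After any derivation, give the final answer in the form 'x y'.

12 1

√143 → a₀=11, period (1,22); ℓ=2 even so k=1
step 0: (11, 1)  from 11·(1,0) + (0,1)
step 1: (12, 1)  from 1·(11,1) + (1,0)
→ (12, 1).  Check: 12²=144, 143·1²=143, difference 1.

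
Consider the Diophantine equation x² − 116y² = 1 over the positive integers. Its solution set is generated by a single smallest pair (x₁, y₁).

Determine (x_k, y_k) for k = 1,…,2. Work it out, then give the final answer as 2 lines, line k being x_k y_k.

9801 910
192119201 17837820

[10; 1,3,2,1,4,1,2,3,1,20] for √116; ℓ=10 ⇒ convergent index 9
step 0: (10, 1)  from 10·(1,0) + (0,1)
step 1: (11, 1)  from 1·(10,1) + (1,0)
…
step 4: (140, 13)  from 1·(97,9) + (43,4)
step 5: (657, 61)  from 4·(140,13) + (97,9)
step 6: (797, 74)  from 1·(657,61) + (140,13)
step 7: (2251, 209)  from 2·(797,74) + (657,61)
step 8: (7550, 701)  from 3·(2251,209) + (797,74)
step 9: (9801, 910)  from 1·(7550,701) + (2251,209)
(x₁, y₁) = (9801, 910);  9801² − 116·910² = 1 ✓
n=2: (9801,910)∘(9801,910) = (9801·9801+116·910·910, 9801·910+910·9801) = (192119201,17837820)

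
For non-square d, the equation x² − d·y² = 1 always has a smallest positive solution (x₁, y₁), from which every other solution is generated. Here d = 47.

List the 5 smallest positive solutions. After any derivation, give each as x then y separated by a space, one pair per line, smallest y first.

48 7
4607 672
442224 64505
42448897 6191808
4074651888 594349063

√47 = [6; 1,5,1,12, …], period ℓ=4 (even) → k=3
a_0=6:  p_0=6·1+0=6,  q_0=6·0+1=1
a_1=1:  p_1=1·6+1=7,  q_1=1·1+0=1
a_2=5:  p_2=5·7+6=41,  q_2=5·1+1=6
a_3=1:  p_3=1·41+7=48,  q_3=1·6+1=7
→ (48, 7).  Check: 48²=2304, 47·7²=2303, difference 1.
n=2: (48,7)∘(48,7) = (48·48+47·7·7, 48·7+7·48) = (4607,672)
n=3: (4607,672)∘(48,7) = (48·4607+47·7·672, 48·672+7·4607) = (442224,64505)
n=4: (442224,64505)∘(48,7) = (48·442224+47·7·64505, 48·64505+7·442224) = (42448897,6191808)
n=5: (42448897,6191808)∘(48,7) = (48·42448897+47·7·6191808, 48·6191808+7·42448897) = (4074651888,594349063)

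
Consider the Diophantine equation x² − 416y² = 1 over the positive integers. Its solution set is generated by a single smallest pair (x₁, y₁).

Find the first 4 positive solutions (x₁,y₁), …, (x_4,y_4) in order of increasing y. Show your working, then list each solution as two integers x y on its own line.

5201 255
54100801 2652510
562756526801 27591408765
5853793337683201 287005831321020

d=416: √d = [20; 2,1,1,9,1,1,2,40] (ℓ=8, even), read p_7/q_7
a_0=20:  p_0=20·1+0=20,  q_0=20·0+1=1
a_1=2:  p_1=2·20+1=41,  q_1=2·1+0=2
a_2=1:  p_2=1·41+20=61,  q_2=1·2+1=3
…
a_6=1:  p_6=1·1081+979=2060,  q_6=1·53+48=101
a_7=2:  p_7=2·2060+1081=5201,  q_7=2·101+53=255
fundamental: x₁=5201, y₁=255  (since 27050401 − 416·65025 = 1)
n=2: (5201,255)∘(5201,255) = (5201·5201+416·255·255, 5201·255+255·5201) = (54100801,2652510)
n=3: (54100801,2652510)∘(5201,255) = (5201·54100801+416·255·2652510, 5201·2652510+255·54100801) = (562756526801,27591408765)
n=4: (562756526801,27591408765)∘(5201,255) = (5201·562756526801+416·255·27591408765, 5201·27591408765+255·562756526801) = (5853793337683201,287005831321020)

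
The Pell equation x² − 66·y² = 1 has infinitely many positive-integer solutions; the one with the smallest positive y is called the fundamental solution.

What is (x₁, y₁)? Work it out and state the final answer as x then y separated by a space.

65 8

d=66: √d = [8; 8,16] (ℓ=2, even), read p_1/q_1
i=0: a=8 ⇒ p=8, q=1
i=1: a=8 ⇒ p=65, q=8
fundamental: x₁=65, y₁=8  (since 4225 − 66·64 = 1)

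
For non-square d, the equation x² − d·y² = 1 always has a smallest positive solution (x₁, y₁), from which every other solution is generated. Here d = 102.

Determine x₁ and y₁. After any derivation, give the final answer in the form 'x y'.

√102 = [10; 10,20, …], period ℓ=2 (even) → k=1
i=0: a=10 ⇒ p=10, q=1
i=1: a=10 ⇒ p=101, q=10
→ (101, 10).  Check: 101²=10201, 102·10²=10200, difference 1.

101 10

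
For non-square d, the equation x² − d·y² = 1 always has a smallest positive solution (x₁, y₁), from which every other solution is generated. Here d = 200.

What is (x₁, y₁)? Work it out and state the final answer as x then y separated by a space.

99 7

d=200: √d = [14; 7,28] (ℓ=2, even), read p_1/q_1
k=0  a_k=14  p_k/q_k = 14/1
k=1  a_k=7  p_k/q_k = 99/7
(x₁, y₁) = (99, 7);  99² − 200·7² = 1 ✓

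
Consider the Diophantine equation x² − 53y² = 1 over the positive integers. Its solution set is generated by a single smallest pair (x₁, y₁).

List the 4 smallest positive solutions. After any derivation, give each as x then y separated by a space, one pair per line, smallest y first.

66249 9100
8777860001 1205731800
1163048894346249 159757052027300
154101652394311440001 21167489878307463600

√53 = [7; 3,1,1,3,14, …], period ℓ=5 (odd) → k=9
i=0: a=7 ⇒ p=7, q=1
i=1: a=3 ⇒ p=22, q=3
i=2: a=1 ⇒ p=29, q=4
…
i=5: a=14 ⇒ p=2599, q=357
i=6: a=3 ⇒ p=7979, q=1096
…
i=8: a=1 ⇒ p=18557, q=2549
i=9: a=3 ⇒ p=66249, q=9100
(x₁, y₁) = (66249, 9100);  66249² − 53·9100² = 1 ✓
n=2: (66249,9100)∘(66249,9100) = (66249·66249+53·9100·9100, 66249·9100+9100·66249) = (8777860001,1205731800)
n=3: (8777860001,1205731800)∘(66249,9100) = (66249·8777860001+53·9100·1205731800, 66249·1205731800+9100·8777860001) = (1163048894346249,159757052027300)
n=4: (1163048894346249,159757052027300)∘(66249,9100) = (66249·1163048894346249+53·9100·159757052027300, 66249·159757052027300+9100·1163048894346249) = (154101652394311440001,21167489878307463600)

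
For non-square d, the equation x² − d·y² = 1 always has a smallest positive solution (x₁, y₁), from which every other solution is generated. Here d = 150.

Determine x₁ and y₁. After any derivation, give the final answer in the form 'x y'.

49 4

d=150: √d = [12; 4,24] (ℓ=2, even), read p_1/q_1
a_0=12:  p_0=12·1+0=12,  q_0=12·0+1=1
a_1=4:  p_1=4·12+1=49,  q_1=4·1+0=4
(x₁, y₁) = (49, 4);  49² − 150·4² = 1 ✓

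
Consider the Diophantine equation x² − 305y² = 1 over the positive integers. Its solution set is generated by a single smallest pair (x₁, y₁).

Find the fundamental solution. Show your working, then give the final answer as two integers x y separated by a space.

[17; 2,6,2,34] for √305; ℓ=4 ⇒ convergent index 3
step 0: (17, 1)  from 17·(1,0) + (0,1)
step 1: (35, 2)  from 2·(17,1) + (1,0)
step 2: (227, 13)  from 6·(35,2) + (17,1)
step 3: (489, 28)  from 2·(227,13) + (35,2)
→ (489, 28).  Check: 489²=239121, 305·28²=239120, difference 1.

489 28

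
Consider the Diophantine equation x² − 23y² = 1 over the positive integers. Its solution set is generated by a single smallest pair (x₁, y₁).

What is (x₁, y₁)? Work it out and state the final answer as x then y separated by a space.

[4; 1,3,1,8] for √23; ℓ=4 ⇒ convergent index 3
step 0: (4, 1)  from 4·(1,0) + (0,1)
…
step 2: (19, 4)  from 3·(5,1) + (4,1)
step 3: (24, 5)  from 1·(19,4) + (5,1)
fundamental: x₁=24, y₁=5  (since 576 − 23·25 = 1)

24 5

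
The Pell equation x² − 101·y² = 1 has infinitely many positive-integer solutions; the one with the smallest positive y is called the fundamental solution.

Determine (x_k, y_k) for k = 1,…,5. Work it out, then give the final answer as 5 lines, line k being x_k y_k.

201 20
80801 8040
32481801 3232060
13057603201 1299280080
5249124005001 522307360100

√101 = [10; 20, …], period ℓ=1 (odd) → k=1
i=0: a=10 ⇒ p=10, q=1
i=1: a=20 ⇒ p=201, q=20
(x₁, y₁) = (201, 20);  201² − 101·20² = 1 ✓
n=2: (201,20)∘(201,20) = (201·201+101·20·20, 201·20+20·201) = (80801,8040)
n=3: (80801,8040)∘(201,20) = (201·80801+101·20·8040, 201·8040+20·80801) = (32481801,3232060)
n=4: (32481801,3232060)∘(201,20) = (201·32481801+101·20·3232060, 201·3232060+20·32481801) = (13057603201,1299280080)
n=5: (13057603201,1299280080)∘(201,20) = (201·13057603201+101·20·1299280080, 201·1299280080+20·13057603201) = (5249124005001,522307360100)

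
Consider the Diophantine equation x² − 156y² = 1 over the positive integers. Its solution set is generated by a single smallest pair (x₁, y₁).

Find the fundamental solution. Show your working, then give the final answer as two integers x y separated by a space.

25 2

√156 = [12; 2,24, …], period ℓ=2 (even) → k=1
a_0=12:  p_0=12·1+0=12,  q_0=12·0+1=1
a_1=2:  p_1=2·12+1=25,  q_1=2·1+0=2
→ (25, 2).  Check: 25²=625, 156·2²=624, difference 1.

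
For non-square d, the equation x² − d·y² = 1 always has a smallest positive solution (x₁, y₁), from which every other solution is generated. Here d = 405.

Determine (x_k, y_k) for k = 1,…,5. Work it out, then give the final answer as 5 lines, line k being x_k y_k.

161 8
51841 2576
16692641 829464
5374978561 267084832
1730726404001 86000486440

√405 → a₀=20, period (8,40); ℓ=2 even so k=1
a_0=20:  p_0=20·1+0=20,  q_0=20·0+1=1
a_1=8:  p_1=8·20+1=161,  q_1=8·1+0=8
fundamental: x₁=161, y₁=8  (since 25921 − 405·64 = 1)
n=2: (161,8)∘(161,8) = (161·161+405·8·8, 161·8+8·161) = (51841,2576)
n=3: (51841,2576)∘(161,8) = (161·51841+405·8·2576, 161·2576+8·51841) = (16692641,829464)
n=4: (16692641,829464)∘(161,8) = (161·16692641+405·8·829464, 161·829464+8·16692641) = (5374978561,267084832)
n=5: (5374978561,267084832)∘(161,8) = (161·5374978561+405·8·267084832, 161·267084832+8·5374978561) = (1730726404001,86000486440)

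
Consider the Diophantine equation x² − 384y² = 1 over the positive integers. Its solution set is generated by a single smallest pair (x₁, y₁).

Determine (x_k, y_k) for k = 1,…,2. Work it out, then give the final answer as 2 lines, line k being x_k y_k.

4801 245
46099201 2352490

√384 = [19; 1,1,2,9,2,1,1,38, …], period ℓ=8 (even) → k=7
a_0=19:  p_0=19·1+0=19,  q_0=19·0+1=1
…
a_2=1:  p_2=1·20+19=39,  q_2=1·1+1=2
…
a_6=1:  p_6=1·1940+921=2861,  q_6=1·99+47=146
a_7=1:  p_7=1·2861+1940=4801,  q_7=1·146+99=245
→ (4801, 245).  Check: 4801²=23049601, 384·245²=23049600, difference 1.
(x_2, y_2) = (4801·4801 + 384·245·245, 4801·245 + 245·4801) = (46099201, 2352490)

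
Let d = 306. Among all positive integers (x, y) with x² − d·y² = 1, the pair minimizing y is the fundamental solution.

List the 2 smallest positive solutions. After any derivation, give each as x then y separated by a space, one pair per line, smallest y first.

35 2
2449 140

√306 → a₀=17, period (2,34); ℓ=2 even so k=1
step 0: (17, 1)  from 17·(1,0) + (0,1)
step 1: (35, 2)  from 2·(17,1) + (1,0)
→ (35, 2).  Check: 35²=1225, 306·2²=1224, difference 1.
(x_2, y_2) = (35·35 + 306·2·2, 35·2 + 2·35) = (2449, 140)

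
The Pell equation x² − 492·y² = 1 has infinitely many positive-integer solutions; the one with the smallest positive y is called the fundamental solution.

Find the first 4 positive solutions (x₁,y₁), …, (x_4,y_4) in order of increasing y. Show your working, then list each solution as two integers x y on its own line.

29767 1342
1772148577 79894628
105503093353351 4756446782010
6281021157926249857 283170302640288712

√492 → a₀=22, period (5,1,1,10,1,1,5,44); ℓ=8 even so k=7
step 0: (22, 1)  from 22·(1,0) + (0,1)
…
step 2: (133, 6)  from 1·(111,5) + (22,1)
…
step 6: (5390, 243)  from 1·(2817,127) + (2573,116)
step 7: (29767, 1342)  from 5·(5390,243) + (2817,127)
(x₁, y₁) = (29767, 1342);  29767² − 492·1342² = 1 ✓
n=2: (29767,1342)∘(29767,1342) = (29767·29767+492·1342·1342, 29767·1342+1342·29767) = (1772148577,79894628)
n=3: (1772148577,79894628)∘(29767,1342) = (29767·1772148577+492·1342·79894628, 29767·79894628+1342·1772148577) = (105503093353351,4756446782010)
n=4: (105503093353351,4756446782010)∘(29767,1342) = (29767·105503093353351+492·1342·4756446782010, 29767·4756446782010+1342·105503093353351) = (6281021157926249857,283170302640288712)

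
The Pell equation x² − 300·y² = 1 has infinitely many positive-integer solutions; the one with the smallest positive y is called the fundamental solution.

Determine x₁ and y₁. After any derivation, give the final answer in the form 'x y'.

1351 78

√300 = [17; 3,8,3,34, …], period ℓ=4 (even) → k=3
i=0: a=17 ⇒ p=17, q=1
i=1: a=3 ⇒ p=52, q=3
i=2: a=8 ⇒ p=433, q=25
i=3: a=3 ⇒ p=1351, q=78
→ (1351, 78).  Check: 1351²=1825201, 300·78²=1825200, difference 1.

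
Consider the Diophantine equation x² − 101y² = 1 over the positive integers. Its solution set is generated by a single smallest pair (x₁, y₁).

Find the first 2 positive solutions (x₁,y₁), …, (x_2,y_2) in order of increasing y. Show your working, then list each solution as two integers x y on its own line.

√101 → a₀=10, period (20); ℓ=1 odd so k=1
step 0: (10, 1)  from 10·(1,0) + (0,1)
step 1: (201, 20)  from 20·(10,1) + (1,0)
fundamental: x₁=201, y₁=20  (since 40401 − 101·400 = 1)
(201+20√101)^2 = 80801 + 8040√101

201 20
80801 8040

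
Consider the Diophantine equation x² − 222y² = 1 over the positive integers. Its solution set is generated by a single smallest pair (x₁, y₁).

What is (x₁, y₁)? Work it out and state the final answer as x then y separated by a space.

d=222: √d = [14; 1,8,1,28] (ℓ=4, even), read p_3/q_3
i=0: a=14 ⇒ p=14, q=1
…
i=2: a=8 ⇒ p=134, q=9
i=3: a=1 ⇒ p=149, q=10
→ (149, 10).  Check: 149²=22201, 222·10²=22200, difference 1.

149 10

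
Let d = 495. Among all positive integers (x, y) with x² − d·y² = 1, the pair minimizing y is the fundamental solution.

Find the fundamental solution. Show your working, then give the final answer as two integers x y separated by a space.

89 4

[22; 4,44] for √495; ℓ=2 ⇒ convergent index 1
i=0: a=22 ⇒ p=22, q=1
i=1: a=4 ⇒ p=89, q=4
(x₁, y₁) = (89, 4);  89² − 495·4² = 1 ✓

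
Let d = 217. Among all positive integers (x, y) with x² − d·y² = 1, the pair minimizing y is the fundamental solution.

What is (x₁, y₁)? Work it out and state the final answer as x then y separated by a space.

3844063 260952

√217 → a₀=14, period (1,2,1,2,1,…,2,1,28); ℓ=16 even so k=15
k=0  a_k=14  p_k/q_k = 14/1
…
k=2  a_k=2  p_k/q_k = 44/3
k=3  a_k=1  p_k/q_k = 59/4
…
k=5  a_k=1  p_k/q_k = 221/15
k=6  a_k=1  p_k/q_k = 383/26
k=7  a_k=9  p_k/q_k = 3668/249
k=8  a_k=4  p_k/q_k = 15055/1022
…
k=10  a_k=1  p_k/q_k = 154218/10469
k=11  a_k=1  p_k/q_k = 293381/19916
k=12  a_k=2  p_k/q_k = 740980/50301
…
k=14  a_k=2  p_k/q_k = 2809702/190735
k=15  a_k=1  p_k/q_k = 3844063/260952
(x₁, y₁) = (3844063, 260952);  3844063² − 217·260952² = 1 ✓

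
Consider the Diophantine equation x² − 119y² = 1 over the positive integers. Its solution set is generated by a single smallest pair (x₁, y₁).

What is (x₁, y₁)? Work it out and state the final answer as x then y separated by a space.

√119 = [10; 1,9,1,20, …], period ℓ=4 (even) → k=3
a_0=10:  p_0=10·1+0=10,  q_0=10·0+1=1
a_1=1:  p_1=1·10+1=11,  q_1=1·1+0=1
a_2=9:  p_2=9·11+10=109,  q_2=9·1+1=10
a_3=1:  p_3=1·109+11=120,  q_3=1·10+1=11
fundamental: x₁=120, y₁=11  (since 14400 − 119·121 = 1)

120 11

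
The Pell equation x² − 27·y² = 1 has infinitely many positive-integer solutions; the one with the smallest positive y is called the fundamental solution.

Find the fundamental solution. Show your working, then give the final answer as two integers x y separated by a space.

26 5

d=27: √d = [5; 5,10] (ℓ=2, even), read p_1/q_1
i=0: a=5 ⇒ p=5, q=1
i=1: a=5 ⇒ p=26, q=5
fundamental: x₁=26, y₁=5  (since 676 − 27·25 = 1)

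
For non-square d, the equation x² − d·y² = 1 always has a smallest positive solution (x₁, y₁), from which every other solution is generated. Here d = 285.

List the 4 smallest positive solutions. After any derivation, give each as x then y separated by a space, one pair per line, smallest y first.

2431 144
11819521 700128
57466508671 3404022192
279402153338881 16550355197376

√285 → a₀=16, period (1,7,2,7,1,32); ℓ=6 even so k=5
k=0  a_k=16  p_k/q_k = 16/1
…
k=4  a_k=7  p_k/q_k = 2144/127
k=5  a_k=1  p_k/q_k = 2431/144
→ (2431, 144).  Check: 2431²=5909761, 285·144²=5909760, difference 1.
n=2: (2431,144)∘(2431,144) = (2431·2431+285·144·144, 2431·144+144·2431) = (11819521,700128)
n=3: (11819521,700128)∘(2431,144) = (2431·11819521+285·144·700128, 2431·700128+144·11819521) = (57466508671,3404022192)
n=4: (57466508671,3404022192)∘(2431,144) = (2431·57466508671+285·144·3404022192, 2431·3404022192+144·57466508671) = (279402153338881,16550355197376)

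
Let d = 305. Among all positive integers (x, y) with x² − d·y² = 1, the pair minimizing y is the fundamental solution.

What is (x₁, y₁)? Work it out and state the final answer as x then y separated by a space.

√305 → a₀=17, period (2,6,2,34); ℓ=4 even so k=3
step 0: (17, 1)  from 17·(1,0) + (0,1)
step 1: (35, 2)  from 2·(17,1) + (1,0)
step 2: (227, 13)  from 6·(35,2) + (17,1)
step 3: (489, 28)  from 2·(227,13) + (35,2)
(x₁, y₁) = (489, 28);  489² − 305·28² = 1 ✓

489 28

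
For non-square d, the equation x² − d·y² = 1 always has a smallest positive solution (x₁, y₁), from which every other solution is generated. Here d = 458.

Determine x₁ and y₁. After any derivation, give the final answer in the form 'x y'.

[21; 2,2,42] for √458; ℓ=3 ⇒ convergent index 5
a_0=21:  p_0=21·1+0=21,  q_0=21·0+1=1
a_1=2:  p_1=2·21+1=43,  q_1=2·1+0=2
a_2=2:  p_2=2·43+21=107,  q_2=2·2+1=5
a_3=42:  p_3=42·107+43=4537,  q_3=42·5+2=212
a_4=2:  p_4=2·4537+107=9181,  q_4=2·212+5=429
a_5=2:  p_5=2·9181+4537=22899,  q_5=2·429+212=1070
fundamental: x₁=22899, y₁=1070  (since 524364201 − 458·1144900 = 1)

22899 1070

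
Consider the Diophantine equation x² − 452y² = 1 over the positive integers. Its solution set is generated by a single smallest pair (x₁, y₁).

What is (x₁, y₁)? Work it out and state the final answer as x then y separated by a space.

√452 = [21; 3,1,5,3,10,3,5,1,3,42, …], period ℓ=10 (even) → k=9
step 0: (21, 1)  from 21·(1,0) + (0,1)
step 1: (64, 3)  from 3·(21,1) + (1,0)
…
step 5: (16009, 753)  from 10·(1552,73) + (489,23)
…
step 7: (263904, 12413)  from 5·(49579,2332) + (16009,753)
step 8: (313483, 14745)  from 1·(263904,12413) + (49579,2332)
step 9: (1204353, 56648)  from 3·(313483,14745) + (263904,12413)
→ (1204353, 56648).  Check: 1204353²=1450466148609, 452·56648²=1450466148608, difference 1.

1204353 56648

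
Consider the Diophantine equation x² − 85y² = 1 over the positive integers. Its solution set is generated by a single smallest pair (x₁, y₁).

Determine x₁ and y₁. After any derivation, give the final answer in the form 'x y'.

[9; 4,1,1,4,18] for √85; ℓ=5 ⇒ convergent index 9
k=0  a_k=9  p_k/q_k = 9/1
…
k=3  a_k=1  p_k/q_k = 83/9
…
k=5  a_k=18  p_k/q_k = 6887/747
k=6  a_k=4  p_k/q_k = 27926/3029
k=7  a_k=1  p_k/q_k = 34813/3776
k=8  a_k=1  p_k/q_k = 62739/6805
k=9  a_k=4  p_k/q_k = 285769/30996
fundamental: x₁=285769, y₁=30996  (since 81663921361 − 85·960752016 = 1)

285769 30996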